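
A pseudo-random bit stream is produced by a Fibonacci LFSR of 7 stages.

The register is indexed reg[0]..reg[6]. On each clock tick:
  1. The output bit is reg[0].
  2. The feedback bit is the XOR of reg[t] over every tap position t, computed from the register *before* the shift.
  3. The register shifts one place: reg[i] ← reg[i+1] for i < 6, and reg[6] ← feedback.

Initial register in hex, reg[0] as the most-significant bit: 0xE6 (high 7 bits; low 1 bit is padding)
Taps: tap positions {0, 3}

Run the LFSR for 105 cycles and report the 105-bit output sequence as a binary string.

k : reg_k → out_k, fb_k
0: 1110011 → 1, fb=1
1: 1100111 → 1, fb=1
2: 1001111 → 1, fb=0
3: 0011110 → 0, fb=1
4: 0111101 → 0, fb=1
5: 1111011 → 1, fb=0
6: 1110110 → 1, fb=1
7: 1101101 → 1, fb=0
8: 1011010 → 1, fb=0
9: 0110100 → 0, fb=0
10: 1101000 → 1, fb=0
11: 1010000 → 1, fb=1
12: 0100001 → 0, fb=0
13: 1000010 → 1, fb=1
14: 0000101 → 0, fb=0
15: 0001010 → 0, fb=1
16: 0010101 → 0, fb=0
17: 0101010 → 0, fb=1
18: 1010101 → 1, fb=1
19: 0101011 → 0, fb=1
20: 1010111 → 1, fb=1
21: 0101111 → 0, fb=1
22: 1011111 → 1, fb=0
23: 0111110 → 0, fb=1
24: 1111101 → 1, fb=0
25: 1111010 → 1, fb=0
26: 1110100 → 1, fb=1
27: 1101001 → 1, fb=0
28: 1010010 → 1, fb=1
29: 0100101 → 0, fb=0
30: 1001010 → 1, fb=0
31: 0010100 → 0, fb=0
32: 0101000 → 0, fb=1
33: 1010001 → 1, fb=1
34: 0100011 → 0, fb=0
35: 1000110 → 1, fb=1
36: 0001101 → 0, fb=1
37: 0011011 → 0, fb=1
38: 0110111 → 0, fb=0
39: 1101110 → 1, fb=0
40: 1011100 → 1, fb=0
41: 0111000 → 0, fb=1
42: 1110001 → 1, fb=1
43: 1100011 → 1, fb=1
44: 1000111 → 1, fb=1
45: 0001111 → 0, fb=1
46: 0011111 → 0, fb=1
47: 0111111 → 0, fb=1
48: 1111111 → 1, fb=0
49: 1111110 → 1, fb=0
50: 1111100 → 1, fb=0
51: 1111000 → 1, fb=0
52: 1110000 → 1, fb=1
53: 1100001 → 1, fb=1
54: 1000011 → 1, fb=1
55: 0000111 → 0, fb=0
56: 0001110 → 0, fb=1
57: 0011101 → 0, fb=1
58: 0111011 → 0, fb=1
59: 1110111 → 1, fb=1
60: 1101111 → 1, fb=0
61: 1011110 → 1, fb=0
62: 0111100 → 0, fb=1
63: 1111001 → 1, fb=0
64: 1110010 → 1, fb=1
65: 1100101 → 1, fb=1
66: 1001011 → 1, fb=0
67: 0010110 → 0, fb=0
68: 0101100 → 0, fb=1
69: 1011001 → 1, fb=0
70: 0110010 → 0, fb=0
71: 1100100 → 1, fb=1
72: 1001001 → 1, fb=0
73: 0010010 → 0, fb=0
74: 0100100 → 0, fb=0
75: 1001000 → 1, fb=0
76: 0010000 → 0, fb=0
77: 0100000 → 0, fb=0
78: 1000000 → 1, fb=1
79: 0000001 → 0, fb=0
80: 0000010 → 0, fb=0
81: 0000100 → 0, fb=0
82: 0001000 → 0, fb=1
83: 0010001 → 0, fb=0
84: 0100010 → 0, fb=0
85: 1000100 → 1, fb=1
86: 0001001 → 0, fb=1
87: 0010011 → 0, fb=0
88: 0100110 → 0, fb=0
89: 1001100 → 1, fb=0
90: 0011000 → 0, fb=1
91: 0110001 → 0, fb=0
92: 1100010 → 1, fb=1
93: 1000101 → 1, fb=1
94: 0001011 → 0, fb=1
95: 0010111 → 0, fb=0
96: 0101110 → 0, fb=1
97: 1011101 → 1, fb=0
98: 0111010 → 0, fb=1
99: 1110101 → 1, fb=1
100: 1101011 → 1, fb=0
101: 1010110 → 1, fb=1
102: 0101101 → 0, fb=1
103: 1011011 → 1, fb=0
104: 0110110 → 0, fb=0

111001111011010000101010111110100101000110111000111111100001110111100101100100100000010001001100010111010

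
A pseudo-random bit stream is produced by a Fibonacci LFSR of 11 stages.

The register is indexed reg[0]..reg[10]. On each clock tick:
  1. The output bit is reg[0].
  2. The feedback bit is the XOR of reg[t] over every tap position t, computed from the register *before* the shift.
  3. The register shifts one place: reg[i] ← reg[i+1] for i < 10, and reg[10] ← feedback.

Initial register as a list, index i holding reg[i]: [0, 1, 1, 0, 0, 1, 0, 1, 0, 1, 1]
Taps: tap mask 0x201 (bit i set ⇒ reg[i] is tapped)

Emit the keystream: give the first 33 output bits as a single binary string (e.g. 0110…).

k : reg_k → out_k, fb_k
0: 01100101011 → 0, fb=1
1: 11001010111 → 1, fb=0
2: 10010101110 → 1, fb=0
3: 00101011100 → 0, fb=0
4: 01010111000 → 0, fb=0
5: 10101110000 → 1, fb=1
6: 01011100001 → 0, fb=0
7: 10111000010 → 1, fb=0
8: 01110000100 → 0, fb=0
9: 11100001000 → 1, fb=1
10: 11000010001 → 1, fb=1
11: 10000100011 → 1, fb=0
12: 00001000110 → 0, fb=1
13: 00010001101 → 0, fb=0
14: 00100011010 → 0, fb=1
15: 01000110101 → 0, fb=0
16: 10001101010 → 1, fb=0
17: 00011010100 → 0, fb=0
18: 00110101000 → 0, fb=0
19: 01101010000 → 0, fb=0
20: 11010100000 → 1, fb=1
21: 10101000001 → 1, fb=1
22: 01010000011 → 0, fb=1
23: 10100000111 → 1, fb=0
24: 01000001110 → 0, fb=1
25: 10000011101 → 1, fb=1
26: 00000111011 → 0, fb=1
27: 00001110111 → 0, fb=1
28: 00011101111 → 0, fb=1
29: 00111011111 → 0, fb=1
30: 01110111111 → 0, fb=1
31: 11101111111 → 1, fb=0
32: 11011111110 → 1, fb=0

011001010111000010001101010000011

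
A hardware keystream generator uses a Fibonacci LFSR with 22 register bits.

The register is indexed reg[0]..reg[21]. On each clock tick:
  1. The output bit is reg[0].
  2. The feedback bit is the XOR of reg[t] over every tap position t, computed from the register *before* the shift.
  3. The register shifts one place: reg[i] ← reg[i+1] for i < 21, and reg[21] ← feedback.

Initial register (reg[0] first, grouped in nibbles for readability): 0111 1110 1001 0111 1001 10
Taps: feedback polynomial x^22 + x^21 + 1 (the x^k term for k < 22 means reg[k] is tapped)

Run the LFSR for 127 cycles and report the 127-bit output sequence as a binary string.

k : reg_k → out_k, fb_k
0: 0111111010010111100110 → 0, fb=0
1: 1111110100101111001100 → 1, fb=1
2: 1111101001011110011001 → 1, fb=0
3: 1111010010111100110010 → 1, fb=1
4: 1110100101111001100101 → 1, fb=0
5: 1101001011110011001010 → 1, fb=1
6: 1010010111100110010101 → 1, fb=0
7: 0100101111001100101010 → 0, fb=0
8: 1001011110011001010100 → 1, fb=1
9: 0010111100110010101001 → 0, fb=1
10: 0101111001100101010011 → 0, fb=1
11: 1011110011001010100111 → 1, fb=0
12: 0111100110010101001110 → 0, fb=0
13: 1111001100101010011100 → 1, fb=1
14: 1110011001010100111001 → 1, fb=0
15: 1100110010101001110010 → 1, fb=1
16: 1001100101010011100101 → 1, fb=0
17: 0011001010100111001010 → 0, fb=0
18: 0110010101001110010100 → 0, fb=0
19: 1100101010011100101000 → 1, fb=1
20: 1001010100111001010001 → 1, fb=0
21: 0010101001110010100010 → 0, fb=0
22: 0101010011100101000100 → 0, fb=0
23: 1010100111001010001000 → 1, fb=1
24: 0101001110010100010001 → 0, fb=1
25: 1010011100101000100011 → 1, fb=0
26: 0100111001010001000110 → 0, fb=0
27: 1001110010100010001100 → 1, fb=1
28: 0011100101000100011001 → 0, fb=1
29: 0111001010001000110011 → 0, fb=1
30: 1110010100010001100111 → 1, fb=0
31: 1100101000100011001110 → 1, fb=1
32: 1001010001000110011101 → 1, fb=0
33: 0010100010001100111010 → 0, fb=0
34: 0101000100011001110100 → 0, fb=0
35: 1010001000110011101000 → 1, fb=1
36: 0100010001100111010001 → 0, fb=1
37: 1000100011001110100011 → 1, fb=0
38: 0001000110011101000110 → 0, fb=0
39: 0010001100111010001100 → 0, fb=0
40: 0100011001110100011000 → 0, fb=0
41: 1000110011101000110000 → 1, fb=1
42: 0001100111010001100001 → 0, fb=1
43: 0011001110100011000011 → 0, fb=1
44: 0110011101000110000111 → 0, fb=1
45: 1100111010001100001111 → 1, fb=0
46: 1001110100011000011110 → 1, fb=1
47: 0011101000110000111101 → 0, fb=1
48: 0111010001100001111011 → 0, fb=1
49: 1110100011000011110111 → 1, fb=0
50: 1101000110000111101110 → 1, fb=1
51: 1010001100001111011101 → 1, fb=0
52: 0100011000011110111010 → 0, fb=0
53: 1000110000111101110100 → 1, fb=1
54: 0001100001111011101001 → 0, fb=1
55: 0011000011110111010011 → 0, fb=1
56: 0110000111101110100111 → 0, fb=1
57: 1100001111011101001111 → 1, fb=0
58: 1000011110111010011110 → 1, fb=1
59: 0000111101110100111101 → 0, fb=1
60: 0001111011101001111011 → 0, fb=1
61: 0011110111010011110111 → 0, fb=1
62: 0111101110100111101111 → 0, fb=1
63: 1111011101001111011111 → 1, fb=0
64: 1110111010011110111110 → 1, fb=1
65: 1101110100111101111101 → 1, fb=0
66: 1011101001111011111010 → 1, fb=1
67: 0111010011110111110101 → 0, fb=1
68: 1110100111101111101011 → 1, fb=0
69: 1101001111011111010110 → 1, fb=1
70: 1010011110111110101101 → 1, fb=0
71: 0100111101111101011010 → 0, fb=0
72: 1001111011111010110100 → 1, fb=1
73: 0011110111110101101001 → 0, fb=1
74: 0111101111101011010011 → 0, fb=1
75: 1111011111010110100111 → 1, fb=0
76: 1110111110101101001110 → 1, fb=1
77: 1101111101011010011101 → 1, fb=0
78: 1011111010110100111010 → 1, fb=1
79: 0111110101101001110101 → 0, fb=1
80: 1111101011010011101011 → 1, fb=0
81: 1111010110100111010110 → 1, fb=1
82: 1110101101001110101101 → 1, fb=0
83: 1101011010011101011010 → 1, fb=1
84: 1010110100111010110101 → 1, fb=0
85: 0101101001110101101010 → 0, fb=0
86: 1011010011101011010100 → 1, fb=1
87: 0110100111010110101001 → 0, fb=1
88: 1101001110101101010011 → 1, fb=0
89: 1010011101011010100110 → 1, fb=1
90: 0100111010110101001101 → 0, fb=1
91: 1001110101101010011011 → 1, fb=0
92: 0011101011010100110110 → 0, fb=0
93: 0111010110101001101100 → 0, fb=0
94: 1110101101010011011000 → 1, fb=1
95: 1101011010100110110001 → 1, fb=0
96: 1010110101001101100010 → 1, fb=1
97: 0101101010011011000101 → 0, fb=1
98: 1011010100110110001011 → 1, fb=0
99: 0110101001101100010110 → 0, fb=0
100: 1101010011011000101100 → 1, fb=1
101: 1010100110110001011001 → 1, fb=0
102: 0101001101100010110010 → 0, fb=0
103: 1010011011000101100100 → 1, fb=1
104: 0100110110001011001001 → 0, fb=1
105: 1001101100010110010011 → 1, fb=0
106: 0011011000101100100110 → 0, fb=0
107: 0110110001011001001100 → 0, fb=0
108: 1101100010110010011000 → 1, fb=1
109: 1011000101100100110001 → 1, fb=0
110: 0110001011001001100010 → 0, fb=0
111: 1100010110010011000100 → 1, fb=1
112: 1000101100100110001001 → 1, fb=0
113: 0001011001001100010010 → 0, fb=0
114: 0010110010011000100100 → 0, fb=0
115: 0101100100110001001000 → 0, fb=0
116: 1011001001100010010000 → 1, fb=1
117: 0110010011000100100001 → 0, fb=1
118: 1100100110001001000011 → 1, fb=0
119: 1001001100010010000110 → 1, fb=1
120: 0010011000100100001101 → 0, fb=1
121: 0100110001001000011011 → 0, fb=1
122: 1001100010010000110111 → 1, fb=0
123: 0011000100100001101110 → 0, fb=0
124: 0110001001000011011100 → 0, fb=0
125: 1100010010000110111000 → 1, fb=1
126: 1000100100001101110001 → 1, fb=0

0111111010010111100110010101001110010100010001100111010001100001111011101001111011111010110100111010110101001101100010110010011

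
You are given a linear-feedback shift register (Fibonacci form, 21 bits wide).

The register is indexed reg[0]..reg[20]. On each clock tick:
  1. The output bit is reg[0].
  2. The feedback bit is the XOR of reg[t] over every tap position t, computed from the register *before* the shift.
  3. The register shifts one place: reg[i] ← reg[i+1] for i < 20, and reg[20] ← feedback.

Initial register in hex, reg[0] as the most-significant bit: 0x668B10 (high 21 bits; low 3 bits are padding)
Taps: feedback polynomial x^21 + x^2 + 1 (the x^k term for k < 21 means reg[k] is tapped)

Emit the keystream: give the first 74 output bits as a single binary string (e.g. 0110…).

01100110100010110001011111100101001110100100001110001110100110100110110110

step | reg (before) | out | fb
   0 | 011001101000101100010 | 0 | 1
   1 | 110011010001011000101 | 1 | 1
   2 | 100110100010110001011 | 1 | 1
   3 | 001101000101100010111 | 0 | 1
   4 | 011010001011000101111 | 0 | 1
   5 | 110100010110001011111 | 1 | 1
   6 | 101000101100010111111 | 1 | 0
   7 | 010001011000101111110 | 0 | 0
   8 | 100010110001011111100 | 1 | 1
   9 | 000101100010111111001 | 0 | 0
  10 | 001011000101111110010 | 0 | 1
  11 | 010110001011111100101 | 0 | 0
  12 | 101100010111111001010 | 1 | 0
  13 | 011000101111110010100 | 0 | 1
  14 | 110001011111100101001 | 1 | 1
  15 | 100010111111001010011 | 1 | 1
  16 | 000101111110010100111 | 0 | 0
  17 | 001011111100101001110 | 0 | 1
  18 | 010111111001010011101 | 0 | 0
  19 | 101111110010100111010 | 1 | 0
  20 | 011111100101001110100 | 0 | 1
  21 | 111111001010011101001 | 1 | 0
  22 | 111110010100111010010 | 1 | 0
  23 | 111100101001110100100 | 1 | 0
  24 | 111001010011101001000 | 1 | 0
  25 | 110010100111010010000 | 1 | 1
  26 | 100101001110100100001 | 1 | 1
  27 | 001010011101001000011 | 0 | 1
  28 | 010100111010010000111 | 0 | 0
  29 | 101001110100100001110 | 1 | 0
  30 | 010011101001000011100 | 0 | 0
  31 | 100111010010000111000 | 1 | 1
  32 | 001110100100001110001 | 0 | 1
  33 | 011101001000011100011 | 0 | 1
  34 | 111010010000111000111 | 1 | 0
  35 | 110100100001110001110 | 1 | 1
  36 | 101001000011100011101 | 1 | 0
  37 | 010010000111000111010 | 0 | 0
  38 | 100100001110001110100 | 1 | 1
  39 | 001000011100011101001 | 0 | 1
  40 | 010000111000111010011 | 0 | 0
  41 | 100001110001110100110 | 1 | 1
  42 | 000011100011101001101 | 0 | 0
  43 | 000111000111010011010 | 0 | 0
  44 | 001110001110100110100 | 0 | 1
  45 | 011100011101001101001 | 0 | 1
  46 | 111000111010011010011 | 1 | 0
  47 | 110001110100110100110 | 1 | 1
  48 | 100011101001101001101 | 1 | 1
  49 | 000111010011010011011 | 0 | 0
  50 | 001110100110100110110 | 0 | 1
  51 | 011101001101001101101 | 0 | 1
  52 | 111010011010011011011 | 1 | 0
  53 | 110100110100110110110 | 1 | 1
  54 | 101001101001101101101 | 1 | 0
  55 | 010011010011011011010 | 0 | 0
  56 | 100110100110110110100 | 1 | 1
  57 | 001101001101101101001 | 0 | 1
  58 | 011010011011011010011 | 0 | 1
  59 | 110100110110110100111 | 1 | 1
  60 | 101001101101101001111 | 1 | 0
  61 | 010011011011010011110 | 0 | 0
  62 | 100110110110100111100 | 1 | 1
  63 | 001101101101001111001 | 0 | 1
  64 | 011011011010011110011 | 0 | 1
  65 | 110110110100111100111 | 1 | 1
  66 | 101101101001111001111 | 1 | 0
  67 | 011011010011110011110 | 0 | 1
  68 | 110110100111100111101 | 1 | 1
  69 | 101101001111001111011 | 1 | 0
  70 | 011010011110011110110 | 0 | 1
  71 | 110100111100111101101 | 1 | 1
  72 | 101001111001111011011 | 1 | 0
  73 | 010011110011110110110 | 0 | 0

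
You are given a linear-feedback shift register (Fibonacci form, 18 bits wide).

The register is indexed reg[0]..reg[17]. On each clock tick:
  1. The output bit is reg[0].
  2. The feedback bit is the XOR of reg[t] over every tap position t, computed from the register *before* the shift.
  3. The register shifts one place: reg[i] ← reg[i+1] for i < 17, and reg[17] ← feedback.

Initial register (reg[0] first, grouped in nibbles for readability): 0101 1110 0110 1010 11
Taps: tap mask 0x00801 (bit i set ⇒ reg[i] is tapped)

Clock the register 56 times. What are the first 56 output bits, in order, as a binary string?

01011110011010101100001000011110100011011001110010011010

k : reg_k → out_k, fb_k
0: 010111100110101011 → 0, fb=0
1: 101111001101010110 → 1, fb=0
2: 011110011010101100 → 0, fb=0
3: 111100110101011000 → 1, fb=0
4: 111001101010110000 → 1, fb=1
5: 110011010101100001 → 1, fb=0
6: 100110101011000010 → 1, fb=0
7: 001101010110000100 → 0, fb=0
8: 011010101100001000 → 0, fb=0
9: 110101011000010000 → 1, fb=1
10: 101010110000100001 → 1, fb=1
11: 010101100001000011 → 0, fb=1
12: 101011000010000111 → 1, fb=1
13: 010110000100001111 → 0, fb=0
14: 101100001000011110 → 1, fb=1
15: 011000010000111101 → 0, fb=0
16: 110000100001111010 → 1, fb=0
17: 100001000011110100 → 1, fb=0
18: 000010000111101000 → 0, fb=1
19: 000100001111010001 → 0, fb=1
20: 001000011110100011 → 0, fb=0
21: 010000111101000110 → 0, fb=1
22: 100001111010001101 → 1, fb=1
23: 000011110100011011 → 0, fb=0
24: 000111101000110110 → 0, fb=0
25: 001111010001101100 → 0, fb=1
26: 011110100011011001 → 0, fb=1
27: 111101000110110011 → 1, fb=1
28: 111010001101100111 → 1, fb=0
29: 110100011011001110 → 1, fb=0
30: 101000110110011100 → 1, fb=1
31: 010001101100111001 → 0, fb=0
32: 100011011001110010 → 1, fb=0
33: 000110110011100100 → 0, fb=1
34: 001101100111001001 → 0, fb=1
35: 011011001110010011 → 0, fb=0
36: 110110011100100110 → 1, fb=1
37: 101100111001001101 → 1, fb=0
38: 011001110010011010 → 0, fb=0
39: 110011100100110100 → 1, fb=1
40: 100111001001101001 → 1, fb=0
41: 001110010011010010 → 0, fb=1
42: 011100100110100101 → 0, fb=0
43: 111001001101001010 → 1, fb=0
44: 110010011010010100 → 1, fb=1
45: 100100110100101001 → 1, fb=1
46: 001001101001010011 → 0, fb=1
47: 010011010010100111 → 0, fb=0
48: 100110100101001110 → 1, fb=0
49: 001101001010011100 → 0, fb=0
50: 011010010100111000 → 0, fb=0
51: 110100101001110000 → 1, fb=0
52: 101001010011100000 → 1, fb=0
53: 010010100111000000 → 0, fb=1
54: 100101001110000001 → 1, fb=1
55: 001010011100000011 → 0, fb=0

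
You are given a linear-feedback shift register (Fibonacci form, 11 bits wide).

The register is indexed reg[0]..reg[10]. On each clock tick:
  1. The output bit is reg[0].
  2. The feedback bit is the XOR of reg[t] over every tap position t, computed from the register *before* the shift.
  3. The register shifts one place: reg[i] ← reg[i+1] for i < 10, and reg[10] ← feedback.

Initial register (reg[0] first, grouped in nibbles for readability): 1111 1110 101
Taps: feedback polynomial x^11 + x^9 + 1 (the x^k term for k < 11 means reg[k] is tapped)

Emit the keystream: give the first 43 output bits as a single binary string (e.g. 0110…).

k : reg_k → out_k, fb_k
0: 11111110101 → 1, fb=1
1: 11111101011 → 1, fb=0
2: 11111010110 → 1, fb=0
3: 11110101100 → 1, fb=1
4: 11101011001 → 1, fb=1
5: 11010110011 → 1, fb=0
6: 10101100110 → 1, fb=0
7: 01011001100 → 0, fb=0
8: 10110011000 → 1, fb=1
9: 01100110001 → 0, fb=0
10: 11001100010 → 1, fb=0
11: 10011000100 → 1, fb=1
12: 00110001001 → 0, fb=0
13: 01100010010 → 0, fb=1
14: 11000100101 → 1, fb=1
15: 10001001011 → 1, fb=0
16: 00010010110 → 0, fb=1
17: 00100101101 → 0, fb=0
18: 01001011010 → 0, fb=1
19: 10010110101 → 1, fb=1
20: 00101101011 → 0, fb=1
21: 01011010111 → 0, fb=1
22: 10110101111 → 1, fb=0
23: 01101011110 → 0, fb=1
24: 11010111101 → 1, fb=1
25: 10101111011 → 1, fb=0
26: 01011110110 → 0, fb=1
27: 10111101101 → 1, fb=1
28: 01111011011 → 0, fb=1
29: 11110110111 → 1, fb=0
30: 11101101110 → 1, fb=0
31: 11011011100 → 1, fb=1
32: 10110111001 → 1, fb=1
33: 01101110011 → 0, fb=1
34: 11011100111 → 1, fb=0
35: 10111001110 → 1, fb=0
36: 01110011100 → 0, fb=0
37: 11100111000 → 1, fb=1
38: 11001110001 → 1, fb=1
39: 10011100011 → 1, fb=0
40: 00111000110 → 0, fb=1
41: 01110001101 → 0, fb=0
42: 11100011010 → 1, fb=0

1111111010110011000100101101011110110111001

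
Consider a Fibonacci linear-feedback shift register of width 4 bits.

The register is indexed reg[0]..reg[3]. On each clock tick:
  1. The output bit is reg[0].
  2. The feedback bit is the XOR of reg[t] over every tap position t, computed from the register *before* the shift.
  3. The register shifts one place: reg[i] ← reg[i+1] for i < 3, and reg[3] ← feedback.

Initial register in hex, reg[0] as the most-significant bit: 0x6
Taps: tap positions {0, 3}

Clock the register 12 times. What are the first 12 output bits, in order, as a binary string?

011001000111

step | reg (before) | out | fb
   0 | 0110 | 0 | 0
   1 | 1100 | 1 | 1
   2 | 1001 | 1 | 0
   3 | 0010 | 0 | 0
   4 | 0100 | 0 | 0
   5 | 1000 | 1 | 1
   6 | 0001 | 0 | 1
   7 | 0011 | 0 | 1
   8 | 0111 | 0 | 1
   9 | 1111 | 1 | 0
  10 | 1110 | 1 | 1
  11 | 1101 | 1 | 0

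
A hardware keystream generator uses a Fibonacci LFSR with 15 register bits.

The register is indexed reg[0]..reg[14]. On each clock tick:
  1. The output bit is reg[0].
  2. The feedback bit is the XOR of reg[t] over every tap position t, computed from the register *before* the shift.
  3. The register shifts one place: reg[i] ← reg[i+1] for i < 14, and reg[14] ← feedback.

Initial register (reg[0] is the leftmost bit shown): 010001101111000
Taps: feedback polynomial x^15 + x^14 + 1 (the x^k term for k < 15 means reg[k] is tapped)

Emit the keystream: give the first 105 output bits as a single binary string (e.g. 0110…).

step | reg (before) | out | fb
   0 | 010001101111000 | 0 | 0
   1 | 100011011110000 | 1 | 1
   2 | 000110111100001 | 0 | 1
   3 | 001101111000011 | 0 | 1
   4 | 011011110000111 | 0 | 1
   5 | 110111100001111 | 1 | 0
   6 | 101111000011110 | 1 | 1
   7 | 011110000111101 | 0 | 1
   8 | 111100001111011 | 1 | 0
   9 | 111000011110110 | 1 | 1
  10 | 110000111101101 | 1 | 0
  11 | 100001111011010 | 1 | 1
  12 | 000011110110101 | 0 | 1
  13 | 000111101101011 | 0 | 1
  14 | 001111011010111 | 0 | 1
  15 | 011110110101111 | 0 | 1
  16 | 111101101011111 | 1 | 0
  17 | 111011010111110 | 1 | 1
  18 | 110110101111101 | 1 | 0
  19 | 101101011111010 | 1 | 1
  20 | 011010111110101 | 0 | 1
  21 | 110101111101011 | 1 | 0
  22 | 101011111010110 | 1 | 1
  23 | 010111110101101 | 0 | 1
  24 | 101111101011011 | 1 | 0
  25 | 011111010110110 | 0 | 0
  26 | 111110101101100 | 1 | 1
  27 | 111101011011001 | 1 | 0
  28 | 111010110110010 | 1 | 1
  29 | 110101101100101 | 1 | 0
  30 | 101011011001010 | 1 | 1
  31 | 010110110010101 | 0 | 1
  32 | 101101100101011 | 1 | 0
  33 | 011011001010110 | 0 | 0
  34 | 110110010101100 | 1 | 1
  35 | 101100101011001 | 1 | 0
  36 | 011001010110010 | 0 | 0
  37 | 110010101100100 | 1 | 1
  38 | 100101011001001 | 1 | 0
  39 | 001010110010010 | 0 | 0
  40 | 010101100100100 | 0 | 0
  41 | 101011001001000 | 1 | 1
  42 | 010110010010001 | 0 | 1
  43 | 101100100100011 | 1 | 0
  44 | 011001001000110 | 0 | 0
  45 | 110010010001100 | 1 | 1
  46 | 100100100011001 | 1 | 0
  47 | 001001000110010 | 0 | 0
  48 | 010010001100100 | 0 | 0
  49 | 100100011001000 | 1 | 1
  50 | 001000110010001 | 0 | 1
  51 | 010001100100011 | 0 | 1
  52 | 100011001000111 | 1 | 0
  53 | 000110010001110 | 0 | 0
  54 | 001100100011100 | 0 | 0
  55 | 011001000111000 | 0 | 0
  56 | 110010001110000 | 1 | 1
  57 | 100100011100001 | 1 | 0
  58 | 001000111000010 | 0 | 0
  59 | 010001110000100 | 0 | 0
  60 | 100011100001000 | 1 | 1
  61 | 000111000010001 | 0 | 1
  62 | 001110000100011 | 0 | 1
  63 | 011100001000111 | 0 | 1
  64 | 111000010001111 | 1 | 0
  65 | 110000100011110 | 1 | 1
  66 | 100001000111101 | 1 | 0
  67 | 000010001111010 | 0 | 0
  68 | 000100011110100 | 0 | 0
  69 | 001000111101000 | 0 | 0
  70 | 010001111010000 | 0 | 0
  71 | 100011110100000 | 1 | 1
  72 | 000111101000001 | 0 | 1
  73 | 001111010000011 | 0 | 1
  74 | 011110100000111 | 0 | 1
  75 | 111101000001111 | 1 | 0
  76 | 111010000011110 | 1 | 1
  77 | 110100000111101 | 1 | 0
  78 | 101000001111010 | 1 | 1
  79 | 010000011110101 | 0 | 1
  80 | 100000111101011 | 1 | 0
  81 | 000001111010110 | 0 | 0
  82 | 000011110101100 | 0 | 0
  83 | 000111101011000 | 0 | 0
  84 | 001111010110000 | 0 | 0
  85 | 011110101100000 | 0 | 0
  86 | 111101011000000 | 1 | 1
  87 | 111010110000001 | 1 | 0
  88 | 110101100000010 | 1 | 1
  89 | 101011000000101 | 1 | 0
  90 | 010110000001010 | 0 | 0
  91 | 101100000010100 | 1 | 1
  92 | 011000000101001 | 0 | 1
  93 | 110000001010011 | 1 | 0
  94 | 100000010100110 | 1 | 1
  95 | 000000101001101 | 0 | 1
  96 | 000001010011011 | 0 | 1
  97 | 000010100110111 | 0 | 1
  98 | 000101001101111 | 0 | 1
  99 | 001010011011111 | 0 | 1
 100 | 010100110111111 | 0 | 1
 101 | 101001101111111 | 1 | 0
 102 | 010011011111110 | 0 | 0
 103 | 100110111111100 | 1 | 1
 104 | 001101111111001 | 0 | 1

010001101111000011110110101111101011011001010110010010001100100011100001000111101000001111010110000001010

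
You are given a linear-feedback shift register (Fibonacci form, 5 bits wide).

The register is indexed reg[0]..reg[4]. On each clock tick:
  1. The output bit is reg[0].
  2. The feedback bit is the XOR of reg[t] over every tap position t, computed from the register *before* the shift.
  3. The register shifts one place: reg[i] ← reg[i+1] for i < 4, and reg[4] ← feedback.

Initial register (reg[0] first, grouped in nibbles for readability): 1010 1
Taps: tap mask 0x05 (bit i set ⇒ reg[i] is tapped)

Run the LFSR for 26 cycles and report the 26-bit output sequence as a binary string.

tick  register→output (feedback)
  0  10101→1 (0)
  1  01010→0 (0)
  2  10100→1 (0)
  3  01000→0 (0)
  4  10000→1 (1)
  5  00001→0 (0)
  6  00010→0 (0)
  7  00100→0 (1)
  8  01001→0 (0)
  9  10010→1 (1)
 10  00101→0 (1)
 11  01011→0 (0)
 12  10110→1 (0)
 13  01100→0 (1)
 14  11001→1 (1)
 15  10011→1 (1)
 16  00111→0 (1)
 17  01111→0 (1)
 18  11111→1 (0)
 19  11110→1 (0)
 20  11100→1 (0)
 21  11000→1 (1)
 22  10001→1 (1)
 23  00011→0 (0)
 24  00110→0 (1)
 25  01101→0 (1)

10101000010010110011111000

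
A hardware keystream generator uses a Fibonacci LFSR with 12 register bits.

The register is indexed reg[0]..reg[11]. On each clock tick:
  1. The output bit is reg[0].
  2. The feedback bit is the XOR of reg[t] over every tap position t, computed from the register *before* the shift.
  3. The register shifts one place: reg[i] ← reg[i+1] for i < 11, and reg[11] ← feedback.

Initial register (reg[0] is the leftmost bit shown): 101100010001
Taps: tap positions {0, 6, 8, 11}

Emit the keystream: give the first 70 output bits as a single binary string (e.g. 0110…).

step | reg (before) | out | fb
   0 | 101100010001 | 1 | 0
   1 | 011000100010 | 0 | 1
   2 | 110001000101 | 1 | 0
   3 | 100010001010 | 1 | 0
   4 | 000100010100 | 0 | 0
   5 | 001000101000 | 0 | 0
   6 | 010001010000 | 0 | 0
   7 | 100010100000 | 1 | 0
   8 | 000101000000 | 0 | 0
   9 | 001010000000 | 0 | 0
  10 | 010100000000 | 0 | 0
  11 | 101000000000 | 1 | 1
  12 | 010000000001 | 0 | 1
  13 | 100000000011 | 1 | 0
  14 | 000000000110 | 0 | 0
  15 | 000000001100 | 0 | 1
  16 | 000000011001 | 0 | 0
  17 | 000000110010 | 0 | 1
  18 | 000001100101 | 0 | 0
  19 | 000011001010 | 0 | 1
  20 | 000110010101 | 0 | 1
  21 | 001100101011 | 0 | 1
  22 | 011001010111 | 0 | 1
  23 | 110010101111 | 1 | 0
  24 | 100101011110 | 1 | 0
  25 | 001010111100 | 0 | 0
  26 | 010101111000 | 0 | 0
  27 | 101011110000 | 1 | 0
  28 | 010111100000 | 0 | 1
  29 | 101111000001 | 1 | 0
  30 | 011110000010 | 0 | 0
  31 | 111100000100 | 1 | 1
  32 | 111000001001 | 1 | 1
  33 | 110000010011 | 1 | 0
  34 | 100000100110 | 1 | 0
  35 | 000001001100 | 0 | 1
  36 | 000010011001 | 0 | 0
  37 | 000100110010 | 0 | 1
  38 | 001001100101 | 0 | 0
  39 | 010011001010 | 0 | 1
  40 | 100110010101 | 1 | 0
  41 | 001100101010 | 0 | 0
  42 | 011001010100 | 0 | 0
  43 | 110010101000 | 1 | 1
  44 | 100101010001 | 1 | 0
  45 | 001010100010 | 0 | 1
  46 | 010101000101 | 0 | 1
  47 | 101010001011 | 1 | 1
  48 | 010100010111 | 0 | 1
  49 | 101000101111 | 1 | 0
  50 | 010001011110 | 0 | 1
  51 | 100010111101 | 1 | 0
  52 | 000101111010 | 0 | 0
  53 | 001011110100 | 0 | 1
  54 | 010111101001 | 0 | 1
  55 | 101111010011 | 1 | 0
  56 | 011110100110 | 0 | 1
  57 | 111101001101 | 1 | 1
  58 | 111010011011 | 1 | 1
  59 | 110100110111 | 1 | 1
  60 | 101001101111 | 1 | 0
  61 | 010011011110 | 0 | 1
  62 | 100110111101 | 1 | 0
  63 | 001101111010 | 0 | 0
  64 | 011011110100 | 0 | 1
  65 | 110111101001 | 1 | 0
  66 | 101111010010 | 1 | 1
  67 | 011110100101 | 0 | 0
  68 | 111101001010 | 1 | 0
  69 | 111010010100 | 1 | 1

1011000100010100000000011001010111100000100110010101000101111010011011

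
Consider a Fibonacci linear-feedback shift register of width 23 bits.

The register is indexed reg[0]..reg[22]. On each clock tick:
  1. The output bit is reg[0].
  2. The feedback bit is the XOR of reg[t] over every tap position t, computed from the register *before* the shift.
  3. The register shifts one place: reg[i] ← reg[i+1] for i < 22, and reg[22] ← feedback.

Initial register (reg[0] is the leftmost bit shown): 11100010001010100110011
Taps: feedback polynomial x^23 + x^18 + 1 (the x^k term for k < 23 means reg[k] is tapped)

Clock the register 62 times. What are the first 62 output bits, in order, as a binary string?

k : reg_k → out_k, fb_k
0: 11100010001010100110011 → 1, fb=0
1: 11000100010101001100110 → 1, fb=1
2: 10001000101010011001101 → 1, fb=1
3: 00010001010100110011011 → 0, fb=1
4: 00100010101001100110111 → 0, fb=1
5: 01000101010011001101111 → 0, fb=0
6: 10001010100110011011110 → 1, fb=0
7: 00010101001100110111100 → 0, fb=1
8: 00101010011001101111001 → 0, fb=1
9: 01010100110011011110011 → 0, fb=1
10: 10101001100110111100111 → 1, fb=1
11: 01010011001101111001111 → 0, fb=0
12: 10100110011011110011110 → 1, fb=0
13: 01001100110111100111100 → 0, fb=1
14: 10011001101111001111001 → 1, fb=0
15: 00110011011110011110010 → 0, fb=1
16: 01100110111100111100101 → 0, fb=0
17: 11001101111001111001010 → 1, fb=1
18: 10011011110011110010101 → 1, fb=0
19: 00110111100111100101010 → 0, fb=0
20: 01101111001111001010100 → 0, fb=1
21: 11011110011110010101001 → 1, fb=1
22: 10111100111100101010011 → 1, fb=0
23: 01111001111001010100110 → 0, fb=0
24: 11110011110010101001100 → 1, fb=1
25: 11100111100101010011001 → 1, fb=0
26: 11001111001010100110010 → 1, fb=0
27: 10011110010101001100100 → 1, fb=1
28: 00111100101010011001001 → 0, fb=0
29: 01111001010100110010010 → 0, fb=1
30: 11110010101001100100101 → 1, fb=1
31: 11100101010011001001011 → 1, fb=1
32: 11001010100110010010111 → 1, fb=0
33: 10010101001100100101110 → 1, fb=1
34: 00101010011001001011101 → 0, fb=1
35: 01010100110010010111011 → 0, fb=1
36: 10101001100100101110111 → 1, fb=0
37: 01010011001001011101110 → 0, fb=0
38: 10100110010010111011100 → 1, fb=0
39: 01001100100101110111000 → 0, fb=1
40: 10011001001011101110001 → 1, fb=0
41: 00110010010111011100010 → 0, fb=0
42: 01100100101110111000100 → 0, fb=0
43: 11001001011101110001000 → 1, fb=1
44: 10010010111011100010001 → 1, fb=0
45: 00100101110111000100010 → 0, fb=0
46: 01001011101110001000100 → 0, fb=0
47: 10010111011100010001000 → 1, fb=1
48: 00101110111000100010001 → 0, fb=1
49: 01011101110001000100011 → 0, fb=0
50: 10111011100010001000110 → 1, fb=1
51: 01110111000100010001101 → 0, fb=0
52: 11101110001000100011010 → 1, fb=0
53: 11011100010001000110100 → 1, fb=0
54: 10111000100010001101000 → 1, fb=1
55: 01110001000100011010001 → 0, fb=1
56: 11100010001000110100011 → 1, fb=1
57: 11000100010001101000111 → 1, fb=1
58: 10001000100011010001111 → 1, fb=1
59: 00010001000110100011111 → 0, fb=1
60: 00100010001101000111111 → 0, fb=1
61: 01000100011010001111111 → 0, fb=1

11100010001010100110011011110011110010101001100100101110111000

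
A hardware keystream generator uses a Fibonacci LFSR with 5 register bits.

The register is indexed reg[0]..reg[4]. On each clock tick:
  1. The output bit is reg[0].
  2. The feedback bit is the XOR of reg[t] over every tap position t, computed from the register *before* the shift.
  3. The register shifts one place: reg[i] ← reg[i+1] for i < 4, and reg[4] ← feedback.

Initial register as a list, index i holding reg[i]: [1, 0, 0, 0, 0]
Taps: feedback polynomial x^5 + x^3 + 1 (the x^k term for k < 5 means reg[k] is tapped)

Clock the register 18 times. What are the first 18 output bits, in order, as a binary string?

k : reg_k → out_k, fb_k
0: 10000 → 1, fb=1
1: 00001 → 0, fb=0
2: 00010 → 0, fb=1
3: 00101 → 0, fb=0
4: 01010 → 0, fb=1
5: 10101 → 1, fb=1
6: 01011 → 0, fb=1
7: 10111 → 1, fb=0
8: 01110 → 0, fb=1
9: 11101 → 1, fb=1
10: 11011 → 1, fb=0
11: 10110 → 1, fb=0
12: 01100 → 0, fb=0
13: 11000 → 1, fb=1
14: 10001 → 1, fb=1
15: 00011 → 0, fb=1
16: 00111 → 0, fb=1
17: 01111 → 0, fb=1

100001010111011000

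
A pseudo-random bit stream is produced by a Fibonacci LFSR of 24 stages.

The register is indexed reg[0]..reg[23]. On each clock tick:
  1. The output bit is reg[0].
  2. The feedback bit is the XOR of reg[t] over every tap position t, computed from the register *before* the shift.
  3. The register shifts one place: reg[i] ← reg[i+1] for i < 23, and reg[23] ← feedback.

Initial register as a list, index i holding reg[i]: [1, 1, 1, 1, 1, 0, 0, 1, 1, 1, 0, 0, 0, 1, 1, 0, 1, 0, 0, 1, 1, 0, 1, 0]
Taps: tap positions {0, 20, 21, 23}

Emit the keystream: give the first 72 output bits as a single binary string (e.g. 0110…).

111110011100011010011010000100110001100000010001110110010011011011000110

k : reg_k → out_k, fb_k
0: 111110011100011010011010 → 1, fb=0
1: 111100111000110100110100 → 1, fb=0
2: 111001110001101001101000 → 1, fb=0
3: 110011100011010011010000 → 1, fb=1
4: 100111000110100110100001 → 1, fb=0
5: 001110001101001101000010 → 0, fb=0
6: 011100011010011010000100 → 0, fb=1
7: 111000110100110100001001 → 1, fb=1
8: 110001101001101000010011 → 1, fb=0
9: 100011010011010000100110 → 1, fb=0
10: 000110100110100001001100 → 0, fb=0
11: 001101001101000010011000 → 0, fb=1
12: 011010011010000100110001 → 0, fb=1
13: 110100110100001001100011 → 1, fb=0
14: 101001101000010011000110 → 1, fb=0
15: 010011010000100110001100 → 0, fb=0
16: 100110100001001100011000 → 1, fb=0
17: 001101000010011000110000 → 0, fb=0
18: 011010000100110001100000 → 0, fb=0
19: 110100001001100011000000 → 1, fb=1
20: 101000010011000110000001 → 1, fb=0
21: 010000100110001100000010 → 0, fb=0
22: 100001001100011000000100 → 1, fb=0
23: 000010011000110000001000 → 0, fb=1
24: 000100110001100000010001 → 0, fb=1
25: 001001100011000000100011 → 0, fb=1
26: 010011000110000001000111 → 0, fb=0
27: 100110001100000010001110 → 1, fb=1
28: 001100011000000100011101 → 0, fb=1
29: 011000110000001000111011 → 0, fb=0
30: 110001100000010001110110 → 1, fb=0
31: 100011000000100011101100 → 1, fb=1
32: 000110000001000111011001 → 0, fb=0
33: 001100000010001110110010 → 0, fb=0
34: 011000000100011101100100 → 0, fb=1
35: 110000001000111011001001 → 1, fb=1
36: 100000010001110110010011 → 1, fb=0
37: 000000100011101100100110 → 0, fb=1
38: 000001000111011001001101 → 0, fb=1
39: 000010001110110010011011 → 0, fb=0
40: 000100011101100100110110 → 0, fb=1
41: 001000111011001001101101 → 0, fb=1
42: 010001110110010011011011 → 0, fb=0
43: 100011101100100110110110 → 1, fb=0
44: 000111011001001101101100 → 0, fb=0
45: 001110110010011011011000 → 0, fb=1
46: 011101100100110110110001 → 0, fb=1
47: 111011001001101101100011 → 1, fb=0
48: 110110010011011011000110 → 1, fb=0
49: 101100100110110110001100 → 1, fb=1
50: 011001001101101100011001 → 0, fb=0
51: 110010011011011000110010 → 1, fb=1
52: 100100110110110001100101 → 1, fb=1
53: 001001101101100011001011 → 0, fb=0
54: 010011011011000110010110 → 0, fb=1
55: 100110110110001100101101 → 1, fb=0
56: 001101101100011001011010 → 0, fb=1
57: 011011011000110010110101 → 0, fb=0
58: 110110110001100101101010 → 1, fb=0
59: 101101100011001011010100 → 1, fb=0
60: 011011000110010110101000 → 0, fb=1
61: 110110001100101101010001 → 1, fb=0
62: 101100011001011010100010 → 1, fb=1
63: 011000110010110101000101 → 0, fb=0
64: 110001100101101010001010 → 1, fb=0
65: 100011001011010100010100 → 1, fb=0
66: 000110010110101000101000 → 0, fb=1
67: 001100101101010001010001 → 0, fb=1
68: 011001011010100010100011 → 0, fb=1
69: 110010110101000101000111 → 1, fb=1
70: 100101101010001010001111 → 1, fb=0
71: 001011010100010100011110 → 0, fb=0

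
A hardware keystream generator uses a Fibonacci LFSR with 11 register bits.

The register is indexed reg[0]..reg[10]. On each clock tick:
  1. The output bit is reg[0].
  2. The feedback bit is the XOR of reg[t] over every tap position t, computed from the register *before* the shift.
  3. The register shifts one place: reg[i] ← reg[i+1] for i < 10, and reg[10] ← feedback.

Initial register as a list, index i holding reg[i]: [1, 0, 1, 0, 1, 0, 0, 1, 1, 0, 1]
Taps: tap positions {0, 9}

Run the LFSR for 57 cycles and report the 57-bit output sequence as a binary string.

101010011011101111000110110010100100101110100001001110101

step | reg (before) | out | fb
   0 | 10101001101 | 1 | 1
   1 | 01010011011 | 0 | 1
   2 | 10100110111 | 1 | 0
   3 | 01001101110 | 0 | 1
   4 | 10011011101 | 1 | 1
   5 | 00110111011 | 0 | 1
   6 | 01101110111 | 0 | 1
   7 | 11011101111 | 1 | 0
   8 | 10111011110 | 1 | 0
   9 | 01110111100 | 0 | 0
  10 | 11101111000 | 1 | 1
  11 | 11011110001 | 1 | 1
  12 | 10111100011 | 1 | 0
  13 | 01111000110 | 0 | 1
  14 | 11110001101 | 1 | 1
  15 | 11100011011 | 1 | 0
  16 | 11000110110 | 1 | 0
  17 | 10001101100 | 1 | 1
  18 | 00011011001 | 0 | 0
  19 | 00110110010 | 0 | 1
  20 | 01101100101 | 0 | 0
  21 | 11011001010 | 1 | 0
  22 | 10110010100 | 1 | 1
  23 | 01100101001 | 0 | 0
  24 | 11001010010 | 1 | 0
  25 | 10010100100 | 1 | 1
  26 | 00101001001 | 0 | 0
  27 | 01010010010 | 0 | 1
  28 | 10100100101 | 1 | 1
  29 | 01001001011 | 0 | 1
  30 | 10010010111 | 1 | 0
  31 | 00100101110 | 0 | 1
  32 | 01001011101 | 0 | 0
  33 | 10010111010 | 1 | 0
  34 | 00101110100 | 0 | 0
  35 | 01011101000 | 0 | 0
  36 | 10111010000 | 1 | 1
  37 | 01110100001 | 0 | 0
  38 | 11101000010 | 1 | 0
  39 | 11010000100 | 1 | 1
  40 | 10100001001 | 1 | 1
  41 | 01000010011 | 0 | 1
  42 | 10000100111 | 1 | 0
  43 | 00001001110 | 0 | 1
  44 | 00010011101 | 0 | 0
  45 | 00100111010 | 0 | 1
  46 | 01001110101 | 0 | 0
  47 | 10011101010 | 1 | 0
  48 | 00111010100 | 0 | 0
  49 | 01110101000 | 0 | 0
  50 | 11101010000 | 1 | 1
  51 | 11010100001 | 1 | 1
  52 | 10101000011 | 1 | 0
  53 | 01010000110 | 0 | 1
  54 | 10100001101 | 1 | 1
  55 | 01000011011 | 0 | 1
  56 | 10000110111 | 1 | 0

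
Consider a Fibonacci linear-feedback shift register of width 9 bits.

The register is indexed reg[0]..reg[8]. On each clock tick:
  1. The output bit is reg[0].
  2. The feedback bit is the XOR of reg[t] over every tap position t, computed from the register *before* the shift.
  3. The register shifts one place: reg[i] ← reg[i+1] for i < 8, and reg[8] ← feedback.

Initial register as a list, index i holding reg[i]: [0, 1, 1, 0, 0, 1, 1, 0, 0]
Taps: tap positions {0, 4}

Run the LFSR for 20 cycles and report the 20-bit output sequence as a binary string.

01100110000000110001

tick  register→output (feedback)
  0  011001100→0 (0)
  1  110011000→1 (0)
  2  100110000→1 (0)
  3  001100000→0 (0)
  4  011000000→0 (0)
  5  110000000→1 (1)
  6  100000001→1 (1)
  7  000000011→0 (0)
  8  000000110→0 (0)
  9  000001100→0 (0)
 10  000011000→0 (1)
 11  000110001→0 (1)
 12  001100011→0 (0)
 13  011000110→0 (0)
 14  110001100→1 (1)
 15  100011001→1 (0)
 16  000110010→0 (1)
 17  001100101→0 (0)
 18  011001010→0 (0)
 19  110010100→1 (0)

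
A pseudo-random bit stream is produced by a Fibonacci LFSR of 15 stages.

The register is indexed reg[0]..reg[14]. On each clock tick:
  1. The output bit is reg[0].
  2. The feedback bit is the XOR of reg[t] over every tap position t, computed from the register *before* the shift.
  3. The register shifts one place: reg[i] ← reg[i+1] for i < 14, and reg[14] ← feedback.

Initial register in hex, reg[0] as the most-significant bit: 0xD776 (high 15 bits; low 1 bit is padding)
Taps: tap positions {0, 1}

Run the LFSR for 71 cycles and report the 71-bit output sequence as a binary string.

11010111011101101111001100110110001010101011010011111111101110100000000

step | reg (before) | out | fb
   0 | 110101110111011 | 1 | 0
   1 | 101011101110110 | 1 | 1
   2 | 010111011101101 | 0 | 1
   3 | 101110111011011 | 1 | 1
   4 | 011101110110111 | 0 | 1
   5 | 111011101101111 | 1 | 0
   6 | 110111011011110 | 1 | 0
   7 | 101110110111100 | 1 | 1
   8 | 011101101111001 | 0 | 1
   9 | 111011011110011 | 1 | 0
  10 | 110110111100110 | 1 | 0
  11 | 101101111001100 | 1 | 1
  12 | 011011110011001 | 0 | 1
  13 | 110111100110011 | 1 | 0
  14 | 101111001100110 | 1 | 1
  15 | 011110011001101 | 0 | 1
  16 | 111100110011011 | 1 | 0
  17 | 111001100110110 | 1 | 0
  18 | 110011001101100 | 1 | 0
  19 | 100110011011000 | 1 | 1
  20 | 001100110110001 | 0 | 0
  21 | 011001101100010 | 0 | 1
  22 | 110011011000101 | 1 | 0
  23 | 100110110001010 | 1 | 1
  24 | 001101100010101 | 0 | 0
  25 | 011011000101010 | 0 | 1
  26 | 110110001010101 | 1 | 0
  27 | 101100010101010 | 1 | 1
  28 | 011000101010101 | 0 | 1
  29 | 110001010101011 | 1 | 0
  30 | 100010101010110 | 1 | 1
  31 | 000101010101101 | 0 | 0
  32 | 001010101011010 | 0 | 0
  33 | 010101010110100 | 0 | 1
  34 | 101010101101001 | 1 | 1
  35 | 010101011010011 | 0 | 1
  36 | 101010110100111 | 1 | 1
  37 | 010101101001111 | 0 | 1
  38 | 101011010011111 | 1 | 1
  39 | 010110100111111 | 0 | 1
  40 | 101101001111111 | 1 | 1
  41 | 011010011111111 | 0 | 1
  42 | 110100111111111 | 1 | 0
  43 | 101001111111110 | 1 | 1
  44 | 010011111111101 | 0 | 1
  45 | 100111111111011 | 1 | 1
  46 | 001111111110111 | 0 | 0
  47 | 011111111101110 | 0 | 1
  48 | 111111111011101 | 1 | 0
  49 | 111111110111010 | 1 | 0
  50 | 111111101110100 | 1 | 0
  51 | 111111011101000 | 1 | 0
  52 | 111110111010000 | 1 | 0
  53 | 111101110100000 | 1 | 0
  54 | 111011101000000 | 1 | 0
  55 | 110111010000000 | 1 | 0
  56 | 101110100000000 | 1 | 1
  57 | 011101000000001 | 0 | 1
  58 | 111010000000011 | 1 | 0
  59 | 110100000000110 | 1 | 0
  60 | 101000000001100 | 1 | 1
  61 | 010000000011001 | 0 | 1
  62 | 100000000110011 | 1 | 1
  63 | 000000001100111 | 0 | 0
  64 | 000000011001110 | 0 | 0
  65 | 000000110011100 | 0 | 0
  66 | 000001100111000 | 0 | 0
  67 | 000011001110000 | 0 | 0
  68 | 000110011100000 | 0 | 0
  69 | 001100111000000 | 0 | 0
  70 | 011001110000000 | 0 | 1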